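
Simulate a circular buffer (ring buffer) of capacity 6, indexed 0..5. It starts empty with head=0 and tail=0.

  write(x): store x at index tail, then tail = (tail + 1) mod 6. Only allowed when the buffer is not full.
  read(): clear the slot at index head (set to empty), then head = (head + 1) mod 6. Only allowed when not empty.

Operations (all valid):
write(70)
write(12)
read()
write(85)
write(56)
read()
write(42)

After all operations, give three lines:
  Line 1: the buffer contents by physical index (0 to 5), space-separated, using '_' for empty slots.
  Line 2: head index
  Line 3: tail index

write(70): buf=[70 _ _ _ _ _], head=0, tail=1, size=1
write(12): buf=[70 12 _ _ _ _], head=0, tail=2, size=2
read(): buf=[_ 12 _ _ _ _], head=1, tail=2, size=1
write(85): buf=[_ 12 85 _ _ _], head=1, tail=3, size=2
write(56): buf=[_ 12 85 56 _ _], head=1, tail=4, size=3
read(): buf=[_ _ 85 56 _ _], head=2, tail=4, size=2
write(42): buf=[_ _ 85 56 42 _], head=2, tail=5, size=3

Answer: _ _ 85 56 42 _
2
5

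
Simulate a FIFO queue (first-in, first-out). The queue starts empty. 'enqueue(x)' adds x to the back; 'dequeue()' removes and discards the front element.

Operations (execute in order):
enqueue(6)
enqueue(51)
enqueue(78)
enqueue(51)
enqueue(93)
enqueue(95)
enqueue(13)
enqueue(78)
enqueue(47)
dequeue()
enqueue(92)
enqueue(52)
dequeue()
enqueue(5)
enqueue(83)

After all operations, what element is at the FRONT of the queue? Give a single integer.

enqueue(6): queue = [6]
enqueue(51): queue = [6, 51]
enqueue(78): queue = [6, 51, 78]
enqueue(51): queue = [6, 51, 78, 51]
enqueue(93): queue = [6, 51, 78, 51, 93]
enqueue(95): queue = [6, 51, 78, 51, 93, 95]
enqueue(13): queue = [6, 51, 78, 51, 93, 95, 13]
enqueue(78): queue = [6, 51, 78, 51, 93, 95, 13, 78]
enqueue(47): queue = [6, 51, 78, 51, 93, 95, 13, 78, 47]
dequeue(): queue = [51, 78, 51, 93, 95, 13, 78, 47]
enqueue(92): queue = [51, 78, 51, 93, 95, 13, 78, 47, 92]
enqueue(52): queue = [51, 78, 51, 93, 95, 13, 78, 47, 92, 52]
dequeue(): queue = [78, 51, 93, 95, 13, 78, 47, 92, 52]
enqueue(5): queue = [78, 51, 93, 95, 13, 78, 47, 92, 52, 5]
enqueue(83): queue = [78, 51, 93, 95, 13, 78, 47, 92, 52, 5, 83]

Answer: 78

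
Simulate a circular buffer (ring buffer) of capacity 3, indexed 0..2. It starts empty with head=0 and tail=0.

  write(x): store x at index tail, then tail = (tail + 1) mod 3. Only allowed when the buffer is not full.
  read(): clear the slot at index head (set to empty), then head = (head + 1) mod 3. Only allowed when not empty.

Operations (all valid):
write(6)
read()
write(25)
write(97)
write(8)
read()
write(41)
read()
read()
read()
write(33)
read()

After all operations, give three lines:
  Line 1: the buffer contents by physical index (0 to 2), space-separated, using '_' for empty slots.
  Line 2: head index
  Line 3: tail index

write(6): buf=[6 _ _], head=0, tail=1, size=1
read(): buf=[_ _ _], head=1, tail=1, size=0
write(25): buf=[_ 25 _], head=1, tail=2, size=1
write(97): buf=[_ 25 97], head=1, tail=0, size=2
write(8): buf=[8 25 97], head=1, tail=1, size=3
read(): buf=[8 _ 97], head=2, tail=1, size=2
write(41): buf=[8 41 97], head=2, tail=2, size=3
read(): buf=[8 41 _], head=0, tail=2, size=2
read(): buf=[_ 41 _], head=1, tail=2, size=1
read(): buf=[_ _ _], head=2, tail=2, size=0
write(33): buf=[_ _ 33], head=2, tail=0, size=1
read(): buf=[_ _ _], head=0, tail=0, size=0

Answer: _ _ _
0
0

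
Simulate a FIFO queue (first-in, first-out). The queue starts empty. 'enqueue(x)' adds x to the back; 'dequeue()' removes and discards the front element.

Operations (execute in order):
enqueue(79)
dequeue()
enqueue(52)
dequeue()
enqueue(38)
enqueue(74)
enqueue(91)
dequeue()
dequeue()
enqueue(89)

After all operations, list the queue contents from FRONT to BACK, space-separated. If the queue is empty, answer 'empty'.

enqueue(79): [79]
dequeue(): []
enqueue(52): [52]
dequeue(): []
enqueue(38): [38]
enqueue(74): [38, 74]
enqueue(91): [38, 74, 91]
dequeue(): [74, 91]
dequeue(): [91]
enqueue(89): [91, 89]

Answer: 91 89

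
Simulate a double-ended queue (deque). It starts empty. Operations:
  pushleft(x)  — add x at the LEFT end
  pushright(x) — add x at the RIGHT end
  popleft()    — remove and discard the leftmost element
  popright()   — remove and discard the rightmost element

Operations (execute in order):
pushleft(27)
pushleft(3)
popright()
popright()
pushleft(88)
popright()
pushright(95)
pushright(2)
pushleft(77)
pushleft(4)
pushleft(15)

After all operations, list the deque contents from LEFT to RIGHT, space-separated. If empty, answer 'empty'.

pushleft(27): [27]
pushleft(3): [3, 27]
popright(): [3]
popright(): []
pushleft(88): [88]
popright(): []
pushright(95): [95]
pushright(2): [95, 2]
pushleft(77): [77, 95, 2]
pushleft(4): [4, 77, 95, 2]
pushleft(15): [15, 4, 77, 95, 2]

Answer: 15 4 77 95 2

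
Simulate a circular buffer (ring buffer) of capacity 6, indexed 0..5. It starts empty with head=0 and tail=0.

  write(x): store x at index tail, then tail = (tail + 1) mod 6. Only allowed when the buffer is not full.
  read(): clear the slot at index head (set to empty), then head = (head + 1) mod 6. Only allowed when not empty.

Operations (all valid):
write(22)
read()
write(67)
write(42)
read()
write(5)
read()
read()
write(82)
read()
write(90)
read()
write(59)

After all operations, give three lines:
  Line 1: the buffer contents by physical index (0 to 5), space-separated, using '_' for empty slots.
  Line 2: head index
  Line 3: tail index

Answer: 59 _ _ _ _ _
0
1

Derivation:
write(22): buf=[22 _ _ _ _ _], head=0, tail=1, size=1
read(): buf=[_ _ _ _ _ _], head=1, tail=1, size=0
write(67): buf=[_ 67 _ _ _ _], head=1, tail=2, size=1
write(42): buf=[_ 67 42 _ _ _], head=1, tail=3, size=2
read(): buf=[_ _ 42 _ _ _], head=2, tail=3, size=1
write(5): buf=[_ _ 42 5 _ _], head=2, tail=4, size=2
read(): buf=[_ _ _ 5 _ _], head=3, tail=4, size=1
read(): buf=[_ _ _ _ _ _], head=4, tail=4, size=0
write(82): buf=[_ _ _ _ 82 _], head=4, tail=5, size=1
read(): buf=[_ _ _ _ _ _], head=5, tail=5, size=0
write(90): buf=[_ _ _ _ _ 90], head=5, tail=0, size=1
read(): buf=[_ _ _ _ _ _], head=0, tail=0, size=0
write(59): buf=[59 _ _ _ _ _], head=0, tail=1, size=1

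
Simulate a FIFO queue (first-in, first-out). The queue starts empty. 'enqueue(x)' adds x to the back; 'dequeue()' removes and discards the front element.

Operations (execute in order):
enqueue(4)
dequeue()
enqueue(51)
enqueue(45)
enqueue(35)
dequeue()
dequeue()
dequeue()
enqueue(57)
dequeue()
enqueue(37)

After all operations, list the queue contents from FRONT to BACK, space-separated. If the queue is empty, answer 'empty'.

Answer: 37

Derivation:
enqueue(4): [4]
dequeue(): []
enqueue(51): [51]
enqueue(45): [51, 45]
enqueue(35): [51, 45, 35]
dequeue(): [45, 35]
dequeue(): [35]
dequeue(): []
enqueue(57): [57]
dequeue(): []
enqueue(37): [37]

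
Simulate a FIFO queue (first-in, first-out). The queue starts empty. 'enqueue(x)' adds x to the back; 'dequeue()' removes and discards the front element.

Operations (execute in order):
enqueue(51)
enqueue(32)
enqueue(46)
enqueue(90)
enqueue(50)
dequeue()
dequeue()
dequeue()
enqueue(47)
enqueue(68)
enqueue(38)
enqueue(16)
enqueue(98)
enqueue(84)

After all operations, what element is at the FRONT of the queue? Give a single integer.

Answer: 90

Derivation:
enqueue(51): queue = [51]
enqueue(32): queue = [51, 32]
enqueue(46): queue = [51, 32, 46]
enqueue(90): queue = [51, 32, 46, 90]
enqueue(50): queue = [51, 32, 46, 90, 50]
dequeue(): queue = [32, 46, 90, 50]
dequeue(): queue = [46, 90, 50]
dequeue(): queue = [90, 50]
enqueue(47): queue = [90, 50, 47]
enqueue(68): queue = [90, 50, 47, 68]
enqueue(38): queue = [90, 50, 47, 68, 38]
enqueue(16): queue = [90, 50, 47, 68, 38, 16]
enqueue(98): queue = [90, 50, 47, 68, 38, 16, 98]
enqueue(84): queue = [90, 50, 47, 68, 38, 16, 98, 84]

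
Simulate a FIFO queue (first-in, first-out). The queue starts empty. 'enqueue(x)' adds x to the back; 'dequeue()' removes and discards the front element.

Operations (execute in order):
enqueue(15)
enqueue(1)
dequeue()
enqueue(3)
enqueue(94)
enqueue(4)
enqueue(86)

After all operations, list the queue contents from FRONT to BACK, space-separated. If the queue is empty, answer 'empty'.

enqueue(15): [15]
enqueue(1): [15, 1]
dequeue(): [1]
enqueue(3): [1, 3]
enqueue(94): [1, 3, 94]
enqueue(4): [1, 3, 94, 4]
enqueue(86): [1, 3, 94, 4, 86]

Answer: 1 3 94 4 86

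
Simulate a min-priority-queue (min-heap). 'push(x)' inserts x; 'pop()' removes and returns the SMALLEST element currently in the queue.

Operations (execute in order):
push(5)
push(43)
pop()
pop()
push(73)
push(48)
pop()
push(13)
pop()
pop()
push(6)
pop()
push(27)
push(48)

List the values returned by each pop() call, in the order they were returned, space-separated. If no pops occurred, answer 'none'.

push(5): heap contents = [5]
push(43): heap contents = [5, 43]
pop() → 5: heap contents = [43]
pop() → 43: heap contents = []
push(73): heap contents = [73]
push(48): heap contents = [48, 73]
pop() → 48: heap contents = [73]
push(13): heap contents = [13, 73]
pop() → 13: heap contents = [73]
pop() → 73: heap contents = []
push(6): heap contents = [6]
pop() → 6: heap contents = []
push(27): heap contents = [27]
push(48): heap contents = [27, 48]

Answer: 5 43 48 13 73 6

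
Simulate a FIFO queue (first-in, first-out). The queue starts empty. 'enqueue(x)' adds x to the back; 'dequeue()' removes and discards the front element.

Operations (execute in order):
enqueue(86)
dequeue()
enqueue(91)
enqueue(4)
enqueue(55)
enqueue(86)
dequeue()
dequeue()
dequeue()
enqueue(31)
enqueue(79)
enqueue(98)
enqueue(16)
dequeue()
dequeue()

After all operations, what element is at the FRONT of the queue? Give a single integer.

Answer: 79

Derivation:
enqueue(86): queue = [86]
dequeue(): queue = []
enqueue(91): queue = [91]
enqueue(4): queue = [91, 4]
enqueue(55): queue = [91, 4, 55]
enqueue(86): queue = [91, 4, 55, 86]
dequeue(): queue = [4, 55, 86]
dequeue(): queue = [55, 86]
dequeue(): queue = [86]
enqueue(31): queue = [86, 31]
enqueue(79): queue = [86, 31, 79]
enqueue(98): queue = [86, 31, 79, 98]
enqueue(16): queue = [86, 31, 79, 98, 16]
dequeue(): queue = [31, 79, 98, 16]
dequeue(): queue = [79, 98, 16]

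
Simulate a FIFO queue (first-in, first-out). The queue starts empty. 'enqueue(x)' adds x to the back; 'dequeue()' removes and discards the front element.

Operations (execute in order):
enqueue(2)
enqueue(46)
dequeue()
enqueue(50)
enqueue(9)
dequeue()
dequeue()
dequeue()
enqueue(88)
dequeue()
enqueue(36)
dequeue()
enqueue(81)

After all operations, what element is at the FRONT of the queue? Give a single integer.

Answer: 81

Derivation:
enqueue(2): queue = [2]
enqueue(46): queue = [2, 46]
dequeue(): queue = [46]
enqueue(50): queue = [46, 50]
enqueue(9): queue = [46, 50, 9]
dequeue(): queue = [50, 9]
dequeue(): queue = [9]
dequeue(): queue = []
enqueue(88): queue = [88]
dequeue(): queue = []
enqueue(36): queue = [36]
dequeue(): queue = []
enqueue(81): queue = [81]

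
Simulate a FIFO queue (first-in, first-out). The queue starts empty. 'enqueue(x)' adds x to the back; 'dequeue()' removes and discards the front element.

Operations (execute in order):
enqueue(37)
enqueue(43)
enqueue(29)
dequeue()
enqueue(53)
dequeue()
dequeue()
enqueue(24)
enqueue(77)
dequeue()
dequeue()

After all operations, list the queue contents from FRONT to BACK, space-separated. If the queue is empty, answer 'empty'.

Answer: 77

Derivation:
enqueue(37): [37]
enqueue(43): [37, 43]
enqueue(29): [37, 43, 29]
dequeue(): [43, 29]
enqueue(53): [43, 29, 53]
dequeue(): [29, 53]
dequeue(): [53]
enqueue(24): [53, 24]
enqueue(77): [53, 24, 77]
dequeue(): [24, 77]
dequeue(): [77]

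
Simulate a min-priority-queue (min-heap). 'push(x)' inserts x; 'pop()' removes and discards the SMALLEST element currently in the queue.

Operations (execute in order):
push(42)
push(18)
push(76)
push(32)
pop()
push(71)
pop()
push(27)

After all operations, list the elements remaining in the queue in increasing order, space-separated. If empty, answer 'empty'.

Answer: 27 42 71 76

Derivation:
push(42): heap contents = [42]
push(18): heap contents = [18, 42]
push(76): heap contents = [18, 42, 76]
push(32): heap contents = [18, 32, 42, 76]
pop() → 18: heap contents = [32, 42, 76]
push(71): heap contents = [32, 42, 71, 76]
pop() → 32: heap contents = [42, 71, 76]
push(27): heap contents = [27, 42, 71, 76]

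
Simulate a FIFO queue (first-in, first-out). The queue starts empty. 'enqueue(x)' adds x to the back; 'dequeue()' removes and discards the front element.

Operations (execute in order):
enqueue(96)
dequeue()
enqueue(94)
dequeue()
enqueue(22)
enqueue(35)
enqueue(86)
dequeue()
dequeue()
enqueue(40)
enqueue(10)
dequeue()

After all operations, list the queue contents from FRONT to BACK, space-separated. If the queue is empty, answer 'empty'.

Answer: 40 10

Derivation:
enqueue(96): [96]
dequeue(): []
enqueue(94): [94]
dequeue(): []
enqueue(22): [22]
enqueue(35): [22, 35]
enqueue(86): [22, 35, 86]
dequeue(): [35, 86]
dequeue(): [86]
enqueue(40): [86, 40]
enqueue(10): [86, 40, 10]
dequeue(): [40, 10]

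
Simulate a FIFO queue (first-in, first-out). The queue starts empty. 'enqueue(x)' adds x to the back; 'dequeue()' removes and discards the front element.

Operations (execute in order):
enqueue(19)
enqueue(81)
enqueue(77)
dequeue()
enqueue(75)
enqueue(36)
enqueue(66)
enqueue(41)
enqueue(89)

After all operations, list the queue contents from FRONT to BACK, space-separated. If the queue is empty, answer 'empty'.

enqueue(19): [19]
enqueue(81): [19, 81]
enqueue(77): [19, 81, 77]
dequeue(): [81, 77]
enqueue(75): [81, 77, 75]
enqueue(36): [81, 77, 75, 36]
enqueue(66): [81, 77, 75, 36, 66]
enqueue(41): [81, 77, 75, 36, 66, 41]
enqueue(89): [81, 77, 75, 36, 66, 41, 89]

Answer: 81 77 75 36 66 41 89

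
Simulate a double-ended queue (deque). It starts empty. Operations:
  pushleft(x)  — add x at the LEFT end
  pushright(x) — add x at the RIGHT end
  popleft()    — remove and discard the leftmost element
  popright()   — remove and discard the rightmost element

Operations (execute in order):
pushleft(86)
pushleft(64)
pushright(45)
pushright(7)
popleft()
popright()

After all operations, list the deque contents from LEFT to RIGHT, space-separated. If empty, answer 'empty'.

pushleft(86): [86]
pushleft(64): [64, 86]
pushright(45): [64, 86, 45]
pushright(7): [64, 86, 45, 7]
popleft(): [86, 45, 7]
popright(): [86, 45]

Answer: 86 45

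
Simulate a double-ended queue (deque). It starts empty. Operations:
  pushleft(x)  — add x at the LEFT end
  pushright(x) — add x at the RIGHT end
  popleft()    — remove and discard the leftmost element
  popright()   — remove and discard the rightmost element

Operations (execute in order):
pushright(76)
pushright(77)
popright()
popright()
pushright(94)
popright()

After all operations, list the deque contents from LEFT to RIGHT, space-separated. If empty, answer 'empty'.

pushright(76): [76]
pushright(77): [76, 77]
popright(): [76]
popright(): []
pushright(94): [94]
popright(): []

Answer: empty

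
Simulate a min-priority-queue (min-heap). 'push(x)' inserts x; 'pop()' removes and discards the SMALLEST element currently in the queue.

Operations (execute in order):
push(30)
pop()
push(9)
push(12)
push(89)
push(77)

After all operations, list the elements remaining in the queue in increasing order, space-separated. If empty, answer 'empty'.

Answer: 9 12 77 89

Derivation:
push(30): heap contents = [30]
pop() → 30: heap contents = []
push(9): heap contents = [9]
push(12): heap contents = [9, 12]
push(89): heap contents = [9, 12, 89]
push(77): heap contents = [9, 12, 77, 89]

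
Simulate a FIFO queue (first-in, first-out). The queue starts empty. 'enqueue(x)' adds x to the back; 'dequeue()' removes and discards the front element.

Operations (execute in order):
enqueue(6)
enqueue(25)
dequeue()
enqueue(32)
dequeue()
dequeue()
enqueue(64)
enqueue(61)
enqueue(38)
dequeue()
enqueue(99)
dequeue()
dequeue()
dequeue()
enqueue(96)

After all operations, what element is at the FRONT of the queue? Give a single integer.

Answer: 96

Derivation:
enqueue(6): queue = [6]
enqueue(25): queue = [6, 25]
dequeue(): queue = [25]
enqueue(32): queue = [25, 32]
dequeue(): queue = [32]
dequeue(): queue = []
enqueue(64): queue = [64]
enqueue(61): queue = [64, 61]
enqueue(38): queue = [64, 61, 38]
dequeue(): queue = [61, 38]
enqueue(99): queue = [61, 38, 99]
dequeue(): queue = [38, 99]
dequeue(): queue = [99]
dequeue(): queue = []
enqueue(96): queue = [96]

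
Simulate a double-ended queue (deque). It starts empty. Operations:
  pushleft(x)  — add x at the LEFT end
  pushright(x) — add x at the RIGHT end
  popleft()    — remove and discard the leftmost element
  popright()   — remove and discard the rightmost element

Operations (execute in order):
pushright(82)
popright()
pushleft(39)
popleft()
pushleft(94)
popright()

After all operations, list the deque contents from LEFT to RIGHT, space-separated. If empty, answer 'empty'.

Answer: empty

Derivation:
pushright(82): [82]
popright(): []
pushleft(39): [39]
popleft(): []
pushleft(94): [94]
popright(): []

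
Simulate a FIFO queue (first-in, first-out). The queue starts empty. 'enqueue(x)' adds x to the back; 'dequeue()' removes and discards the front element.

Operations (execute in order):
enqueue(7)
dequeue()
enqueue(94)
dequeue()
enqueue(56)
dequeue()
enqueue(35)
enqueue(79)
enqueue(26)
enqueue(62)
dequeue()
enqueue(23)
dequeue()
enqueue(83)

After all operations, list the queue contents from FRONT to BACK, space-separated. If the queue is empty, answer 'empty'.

Answer: 26 62 23 83

Derivation:
enqueue(7): [7]
dequeue(): []
enqueue(94): [94]
dequeue(): []
enqueue(56): [56]
dequeue(): []
enqueue(35): [35]
enqueue(79): [35, 79]
enqueue(26): [35, 79, 26]
enqueue(62): [35, 79, 26, 62]
dequeue(): [79, 26, 62]
enqueue(23): [79, 26, 62, 23]
dequeue(): [26, 62, 23]
enqueue(83): [26, 62, 23, 83]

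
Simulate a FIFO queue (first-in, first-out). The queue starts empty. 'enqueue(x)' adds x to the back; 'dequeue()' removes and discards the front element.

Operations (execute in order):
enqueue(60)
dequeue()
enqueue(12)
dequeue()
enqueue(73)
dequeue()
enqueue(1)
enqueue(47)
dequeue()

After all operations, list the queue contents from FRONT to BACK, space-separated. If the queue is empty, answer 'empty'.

Answer: 47

Derivation:
enqueue(60): [60]
dequeue(): []
enqueue(12): [12]
dequeue(): []
enqueue(73): [73]
dequeue(): []
enqueue(1): [1]
enqueue(47): [1, 47]
dequeue(): [47]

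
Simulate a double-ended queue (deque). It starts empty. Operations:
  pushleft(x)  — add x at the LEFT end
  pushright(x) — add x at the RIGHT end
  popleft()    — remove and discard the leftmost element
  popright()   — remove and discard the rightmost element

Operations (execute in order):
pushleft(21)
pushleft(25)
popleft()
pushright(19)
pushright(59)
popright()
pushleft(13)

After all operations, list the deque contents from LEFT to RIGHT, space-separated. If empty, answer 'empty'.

pushleft(21): [21]
pushleft(25): [25, 21]
popleft(): [21]
pushright(19): [21, 19]
pushright(59): [21, 19, 59]
popright(): [21, 19]
pushleft(13): [13, 21, 19]

Answer: 13 21 19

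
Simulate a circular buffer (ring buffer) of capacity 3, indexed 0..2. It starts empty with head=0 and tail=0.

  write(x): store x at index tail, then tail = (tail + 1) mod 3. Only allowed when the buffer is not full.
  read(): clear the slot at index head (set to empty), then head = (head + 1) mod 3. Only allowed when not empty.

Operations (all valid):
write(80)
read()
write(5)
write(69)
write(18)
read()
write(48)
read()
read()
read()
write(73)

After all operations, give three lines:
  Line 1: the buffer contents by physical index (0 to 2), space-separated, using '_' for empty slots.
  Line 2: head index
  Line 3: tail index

write(80): buf=[80 _ _], head=0, tail=1, size=1
read(): buf=[_ _ _], head=1, tail=1, size=0
write(5): buf=[_ 5 _], head=1, tail=2, size=1
write(69): buf=[_ 5 69], head=1, tail=0, size=2
write(18): buf=[18 5 69], head=1, tail=1, size=3
read(): buf=[18 _ 69], head=2, tail=1, size=2
write(48): buf=[18 48 69], head=2, tail=2, size=3
read(): buf=[18 48 _], head=0, tail=2, size=2
read(): buf=[_ 48 _], head=1, tail=2, size=1
read(): buf=[_ _ _], head=2, tail=2, size=0
write(73): buf=[_ _ 73], head=2, tail=0, size=1

Answer: _ _ 73
2
0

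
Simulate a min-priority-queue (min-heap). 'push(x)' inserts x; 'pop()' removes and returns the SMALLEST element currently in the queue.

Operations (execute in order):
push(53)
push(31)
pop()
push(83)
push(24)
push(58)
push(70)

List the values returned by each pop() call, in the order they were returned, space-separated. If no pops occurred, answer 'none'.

push(53): heap contents = [53]
push(31): heap contents = [31, 53]
pop() → 31: heap contents = [53]
push(83): heap contents = [53, 83]
push(24): heap contents = [24, 53, 83]
push(58): heap contents = [24, 53, 58, 83]
push(70): heap contents = [24, 53, 58, 70, 83]

Answer: 31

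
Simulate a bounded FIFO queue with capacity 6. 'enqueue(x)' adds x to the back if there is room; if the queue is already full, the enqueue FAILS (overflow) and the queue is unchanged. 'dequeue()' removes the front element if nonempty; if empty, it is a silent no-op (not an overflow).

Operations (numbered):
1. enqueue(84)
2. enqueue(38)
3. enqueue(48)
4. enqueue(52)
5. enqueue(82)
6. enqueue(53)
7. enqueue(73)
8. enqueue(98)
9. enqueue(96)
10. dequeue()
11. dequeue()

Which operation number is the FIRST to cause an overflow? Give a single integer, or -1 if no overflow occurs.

1. enqueue(84): size=1
2. enqueue(38): size=2
3. enqueue(48): size=3
4. enqueue(52): size=4
5. enqueue(82): size=5
6. enqueue(53): size=6
7. enqueue(73): size=6=cap → OVERFLOW (fail)
8. enqueue(98): size=6=cap → OVERFLOW (fail)
9. enqueue(96): size=6=cap → OVERFLOW (fail)
10. dequeue(): size=5
11. dequeue(): size=4

Answer: 7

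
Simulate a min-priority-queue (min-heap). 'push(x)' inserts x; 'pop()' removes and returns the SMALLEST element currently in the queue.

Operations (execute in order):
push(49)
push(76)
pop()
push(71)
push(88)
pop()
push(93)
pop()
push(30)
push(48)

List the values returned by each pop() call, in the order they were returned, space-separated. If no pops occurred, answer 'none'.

push(49): heap contents = [49]
push(76): heap contents = [49, 76]
pop() → 49: heap contents = [76]
push(71): heap contents = [71, 76]
push(88): heap contents = [71, 76, 88]
pop() → 71: heap contents = [76, 88]
push(93): heap contents = [76, 88, 93]
pop() → 76: heap contents = [88, 93]
push(30): heap contents = [30, 88, 93]
push(48): heap contents = [30, 48, 88, 93]

Answer: 49 71 76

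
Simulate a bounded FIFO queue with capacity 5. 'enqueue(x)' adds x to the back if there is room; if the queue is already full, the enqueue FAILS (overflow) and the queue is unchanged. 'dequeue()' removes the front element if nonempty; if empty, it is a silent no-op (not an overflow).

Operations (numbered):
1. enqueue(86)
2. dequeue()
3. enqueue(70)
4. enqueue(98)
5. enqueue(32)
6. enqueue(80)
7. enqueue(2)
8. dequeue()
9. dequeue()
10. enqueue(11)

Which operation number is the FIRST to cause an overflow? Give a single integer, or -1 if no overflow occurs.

Answer: -1

Derivation:
1. enqueue(86): size=1
2. dequeue(): size=0
3. enqueue(70): size=1
4. enqueue(98): size=2
5. enqueue(32): size=3
6. enqueue(80): size=4
7. enqueue(2): size=5
8. dequeue(): size=4
9. dequeue(): size=3
10. enqueue(11): size=4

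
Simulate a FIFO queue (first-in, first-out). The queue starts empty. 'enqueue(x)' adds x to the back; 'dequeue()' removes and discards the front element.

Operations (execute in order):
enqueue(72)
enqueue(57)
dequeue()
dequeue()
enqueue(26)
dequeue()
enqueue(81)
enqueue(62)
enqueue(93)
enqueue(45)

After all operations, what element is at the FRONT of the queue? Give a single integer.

Answer: 81

Derivation:
enqueue(72): queue = [72]
enqueue(57): queue = [72, 57]
dequeue(): queue = [57]
dequeue(): queue = []
enqueue(26): queue = [26]
dequeue(): queue = []
enqueue(81): queue = [81]
enqueue(62): queue = [81, 62]
enqueue(93): queue = [81, 62, 93]
enqueue(45): queue = [81, 62, 93, 45]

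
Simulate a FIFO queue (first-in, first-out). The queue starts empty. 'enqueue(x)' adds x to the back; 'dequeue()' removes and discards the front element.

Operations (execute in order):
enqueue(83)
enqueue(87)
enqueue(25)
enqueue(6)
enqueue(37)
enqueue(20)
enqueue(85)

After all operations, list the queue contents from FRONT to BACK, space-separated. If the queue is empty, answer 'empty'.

enqueue(83): [83]
enqueue(87): [83, 87]
enqueue(25): [83, 87, 25]
enqueue(6): [83, 87, 25, 6]
enqueue(37): [83, 87, 25, 6, 37]
enqueue(20): [83, 87, 25, 6, 37, 20]
enqueue(85): [83, 87, 25, 6, 37, 20, 85]

Answer: 83 87 25 6 37 20 85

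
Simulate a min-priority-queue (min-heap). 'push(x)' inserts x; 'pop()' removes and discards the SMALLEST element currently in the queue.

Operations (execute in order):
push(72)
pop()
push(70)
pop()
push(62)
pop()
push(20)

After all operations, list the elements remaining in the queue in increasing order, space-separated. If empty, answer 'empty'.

Answer: 20

Derivation:
push(72): heap contents = [72]
pop() → 72: heap contents = []
push(70): heap contents = [70]
pop() → 70: heap contents = []
push(62): heap contents = [62]
pop() → 62: heap contents = []
push(20): heap contents = [20]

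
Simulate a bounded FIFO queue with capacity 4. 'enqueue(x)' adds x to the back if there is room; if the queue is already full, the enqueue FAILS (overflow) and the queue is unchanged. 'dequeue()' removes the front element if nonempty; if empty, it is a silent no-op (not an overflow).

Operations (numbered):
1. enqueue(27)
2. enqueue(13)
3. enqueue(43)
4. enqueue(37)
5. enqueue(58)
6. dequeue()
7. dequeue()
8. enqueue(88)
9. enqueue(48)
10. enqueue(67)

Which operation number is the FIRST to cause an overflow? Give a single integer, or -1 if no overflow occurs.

Answer: 5

Derivation:
1. enqueue(27): size=1
2. enqueue(13): size=2
3. enqueue(43): size=3
4. enqueue(37): size=4
5. enqueue(58): size=4=cap → OVERFLOW (fail)
6. dequeue(): size=3
7. dequeue(): size=2
8. enqueue(88): size=3
9. enqueue(48): size=4
10. enqueue(67): size=4=cap → OVERFLOW (fail)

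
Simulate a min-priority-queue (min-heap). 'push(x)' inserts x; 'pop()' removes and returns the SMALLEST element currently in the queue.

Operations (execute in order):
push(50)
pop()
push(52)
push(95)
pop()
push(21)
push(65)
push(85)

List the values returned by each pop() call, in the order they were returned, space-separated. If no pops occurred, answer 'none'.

Answer: 50 52

Derivation:
push(50): heap contents = [50]
pop() → 50: heap contents = []
push(52): heap contents = [52]
push(95): heap contents = [52, 95]
pop() → 52: heap contents = [95]
push(21): heap contents = [21, 95]
push(65): heap contents = [21, 65, 95]
push(85): heap contents = [21, 65, 85, 95]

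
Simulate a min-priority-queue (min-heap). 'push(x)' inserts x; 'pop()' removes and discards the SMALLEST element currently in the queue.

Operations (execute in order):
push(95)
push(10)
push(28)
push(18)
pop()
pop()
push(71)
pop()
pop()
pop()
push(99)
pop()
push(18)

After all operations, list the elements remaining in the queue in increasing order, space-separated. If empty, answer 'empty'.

push(95): heap contents = [95]
push(10): heap contents = [10, 95]
push(28): heap contents = [10, 28, 95]
push(18): heap contents = [10, 18, 28, 95]
pop() → 10: heap contents = [18, 28, 95]
pop() → 18: heap contents = [28, 95]
push(71): heap contents = [28, 71, 95]
pop() → 28: heap contents = [71, 95]
pop() → 71: heap contents = [95]
pop() → 95: heap contents = []
push(99): heap contents = [99]
pop() → 99: heap contents = []
push(18): heap contents = [18]

Answer: 18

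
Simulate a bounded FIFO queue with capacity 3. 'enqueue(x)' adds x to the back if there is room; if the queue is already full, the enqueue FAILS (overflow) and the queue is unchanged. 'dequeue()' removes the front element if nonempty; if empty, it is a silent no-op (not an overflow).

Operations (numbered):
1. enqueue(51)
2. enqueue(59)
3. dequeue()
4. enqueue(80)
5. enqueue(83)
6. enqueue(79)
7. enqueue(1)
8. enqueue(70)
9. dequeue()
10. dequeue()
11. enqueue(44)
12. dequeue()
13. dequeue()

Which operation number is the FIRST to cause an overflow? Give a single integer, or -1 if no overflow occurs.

1. enqueue(51): size=1
2. enqueue(59): size=2
3. dequeue(): size=1
4. enqueue(80): size=2
5. enqueue(83): size=3
6. enqueue(79): size=3=cap → OVERFLOW (fail)
7. enqueue(1): size=3=cap → OVERFLOW (fail)
8. enqueue(70): size=3=cap → OVERFLOW (fail)
9. dequeue(): size=2
10. dequeue(): size=1
11. enqueue(44): size=2
12. dequeue(): size=1
13. dequeue(): size=0

Answer: 6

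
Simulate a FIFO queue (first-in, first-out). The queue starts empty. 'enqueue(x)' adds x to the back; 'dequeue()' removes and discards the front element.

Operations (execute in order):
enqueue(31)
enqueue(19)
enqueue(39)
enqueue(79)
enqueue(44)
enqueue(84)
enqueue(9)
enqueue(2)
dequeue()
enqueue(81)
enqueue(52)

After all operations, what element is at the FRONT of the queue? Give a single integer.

Answer: 19

Derivation:
enqueue(31): queue = [31]
enqueue(19): queue = [31, 19]
enqueue(39): queue = [31, 19, 39]
enqueue(79): queue = [31, 19, 39, 79]
enqueue(44): queue = [31, 19, 39, 79, 44]
enqueue(84): queue = [31, 19, 39, 79, 44, 84]
enqueue(9): queue = [31, 19, 39, 79, 44, 84, 9]
enqueue(2): queue = [31, 19, 39, 79, 44, 84, 9, 2]
dequeue(): queue = [19, 39, 79, 44, 84, 9, 2]
enqueue(81): queue = [19, 39, 79, 44, 84, 9, 2, 81]
enqueue(52): queue = [19, 39, 79, 44, 84, 9, 2, 81, 52]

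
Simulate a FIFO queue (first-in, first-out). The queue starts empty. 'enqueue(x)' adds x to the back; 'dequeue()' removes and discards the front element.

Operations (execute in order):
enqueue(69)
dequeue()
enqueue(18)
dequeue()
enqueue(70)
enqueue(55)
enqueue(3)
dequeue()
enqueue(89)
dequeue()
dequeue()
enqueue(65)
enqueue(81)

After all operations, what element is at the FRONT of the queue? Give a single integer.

enqueue(69): queue = [69]
dequeue(): queue = []
enqueue(18): queue = [18]
dequeue(): queue = []
enqueue(70): queue = [70]
enqueue(55): queue = [70, 55]
enqueue(3): queue = [70, 55, 3]
dequeue(): queue = [55, 3]
enqueue(89): queue = [55, 3, 89]
dequeue(): queue = [3, 89]
dequeue(): queue = [89]
enqueue(65): queue = [89, 65]
enqueue(81): queue = [89, 65, 81]

Answer: 89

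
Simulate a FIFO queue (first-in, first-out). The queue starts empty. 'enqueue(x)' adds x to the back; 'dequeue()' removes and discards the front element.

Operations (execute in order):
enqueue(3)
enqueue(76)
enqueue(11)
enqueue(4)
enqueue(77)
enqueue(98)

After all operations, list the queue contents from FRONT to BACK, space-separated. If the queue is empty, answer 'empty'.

Answer: 3 76 11 4 77 98

Derivation:
enqueue(3): [3]
enqueue(76): [3, 76]
enqueue(11): [3, 76, 11]
enqueue(4): [3, 76, 11, 4]
enqueue(77): [3, 76, 11, 4, 77]
enqueue(98): [3, 76, 11, 4, 77, 98]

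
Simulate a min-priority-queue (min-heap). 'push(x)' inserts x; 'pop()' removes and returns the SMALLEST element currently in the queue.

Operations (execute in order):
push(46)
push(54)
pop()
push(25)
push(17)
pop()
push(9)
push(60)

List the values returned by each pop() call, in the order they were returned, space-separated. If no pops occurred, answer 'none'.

Answer: 46 17

Derivation:
push(46): heap contents = [46]
push(54): heap contents = [46, 54]
pop() → 46: heap contents = [54]
push(25): heap contents = [25, 54]
push(17): heap contents = [17, 25, 54]
pop() → 17: heap contents = [25, 54]
push(9): heap contents = [9, 25, 54]
push(60): heap contents = [9, 25, 54, 60]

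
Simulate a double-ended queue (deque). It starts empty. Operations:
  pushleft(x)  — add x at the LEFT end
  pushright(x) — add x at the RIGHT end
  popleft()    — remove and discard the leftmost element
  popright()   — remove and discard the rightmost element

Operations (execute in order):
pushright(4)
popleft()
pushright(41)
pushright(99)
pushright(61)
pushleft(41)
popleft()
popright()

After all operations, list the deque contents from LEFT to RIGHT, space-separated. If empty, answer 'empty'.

pushright(4): [4]
popleft(): []
pushright(41): [41]
pushright(99): [41, 99]
pushright(61): [41, 99, 61]
pushleft(41): [41, 41, 99, 61]
popleft(): [41, 99, 61]
popright(): [41, 99]

Answer: 41 99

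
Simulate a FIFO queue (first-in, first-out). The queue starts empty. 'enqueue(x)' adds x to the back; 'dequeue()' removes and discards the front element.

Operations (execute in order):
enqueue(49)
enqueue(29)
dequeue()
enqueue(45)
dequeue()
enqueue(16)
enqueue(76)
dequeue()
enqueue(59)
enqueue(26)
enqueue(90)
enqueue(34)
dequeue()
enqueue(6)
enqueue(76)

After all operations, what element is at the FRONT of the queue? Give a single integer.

Answer: 76

Derivation:
enqueue(49): queue = [49]
enqueue(29): queue = [49, 29]
dequeue(): queue = [29]
enqueue(45): queue = [29, 45]
dequeue(): queue = [45]
enqueue(16): queue = [45, 16]
enqueue(76): queue = [45, 16, 76]
dequeue(): queue = [16, 76]
enqueue(59): queue = [16, 76, 59]
enqueue(26): queue = [16, 76, 59, 26]
enqueue(90): queue = [16, 76, 59, 26, 90]
enqueue(34): queue = [16, 76, 59, 26, 90, 34]
dequeue(): queue = [76, 59, 26, 90, 34]
enqueue(6): queue = [76, 59, 26, 90, 34, 6]
enqueue(76): queue = [76, 59, 26, 90, 34, 6, 76]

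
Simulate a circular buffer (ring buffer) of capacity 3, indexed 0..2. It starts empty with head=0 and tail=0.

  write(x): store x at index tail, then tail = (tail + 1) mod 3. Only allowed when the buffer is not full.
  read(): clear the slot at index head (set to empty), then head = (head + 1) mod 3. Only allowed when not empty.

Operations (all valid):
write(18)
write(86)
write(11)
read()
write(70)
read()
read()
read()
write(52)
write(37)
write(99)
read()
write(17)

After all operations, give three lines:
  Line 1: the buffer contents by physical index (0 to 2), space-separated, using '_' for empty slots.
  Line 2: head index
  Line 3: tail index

Answer: 99 17 37
2
2

Derivation:
write(18): buf=[18 _ _], head=0, tail=1, size=1
write(86): buf=[18 86 _], head=0, tail=2, size=2
write(11): buf=[18 86 11], head=0, tail=0, size=3
read(): buf=[_ 86 11], head=1, tail=0, size=2
write(70): buf=[70 86 11], head=1, tail=1, size=3
read(): buf=[70 _ 11], head=2, tail=1, size=2
read(): buf=[70 _ _], head=0, tail=1, size=1
read(): buf=[_ _ _], head=1, tail=1, size=0
write(52): buf=[_ 52 _], head=1, tail=2, size=1
write(37): buf=[_ 52 37], head=1, tail=0, size=2
write(99): buf=[99 52 37], head=1, tail=1, size=3
read(): buf=[99 _ 37], head=2, tail=1, size=2
write(17): buf=[99 17 37], head=2, tail=2, size=3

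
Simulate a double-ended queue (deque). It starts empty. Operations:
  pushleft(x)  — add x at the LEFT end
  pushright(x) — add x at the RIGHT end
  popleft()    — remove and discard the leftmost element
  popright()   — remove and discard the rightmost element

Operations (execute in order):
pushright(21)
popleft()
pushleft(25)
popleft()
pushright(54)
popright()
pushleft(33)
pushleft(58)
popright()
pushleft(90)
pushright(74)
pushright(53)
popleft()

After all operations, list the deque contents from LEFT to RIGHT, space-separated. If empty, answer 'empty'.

Answer: 58 74 53

Derivation:
pushright(21): [21]
popleft(): []
pushleft(25): [25]
popleft(): []
pushright(54): [54]
popright(): []
pushleft(33): [33]
pushleft(58): [58, 33]
popright(): [58]
pushleft(90): [90, 58]
pushright(74): [90, 58, 74]
pushright(53): [90, 58, 74, 53]
popleft(): [58, 74, 53]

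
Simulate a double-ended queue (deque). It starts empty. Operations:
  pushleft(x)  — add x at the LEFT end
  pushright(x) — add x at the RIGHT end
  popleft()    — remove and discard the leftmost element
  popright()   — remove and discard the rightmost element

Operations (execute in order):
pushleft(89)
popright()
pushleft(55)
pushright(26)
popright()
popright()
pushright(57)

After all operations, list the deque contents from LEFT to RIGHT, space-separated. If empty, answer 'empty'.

Answer: 57

Derivation:
pushleft(89): [89]
popright(): []
pushleft(55): [55]
pushright(26): [55, 26]
popright(): [55]
popright(): []
pushright(57): [57]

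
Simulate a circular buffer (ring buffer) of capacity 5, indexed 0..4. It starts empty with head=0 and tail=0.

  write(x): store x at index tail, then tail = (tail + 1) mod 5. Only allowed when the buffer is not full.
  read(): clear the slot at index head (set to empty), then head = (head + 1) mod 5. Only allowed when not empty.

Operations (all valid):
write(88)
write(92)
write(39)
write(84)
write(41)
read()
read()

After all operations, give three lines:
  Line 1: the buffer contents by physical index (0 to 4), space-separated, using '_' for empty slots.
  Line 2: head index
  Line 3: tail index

Answer: _ _ 39 84 41
2
0

Derivation:
write(88): buf=[88 _ _ _ _], head=0, tail=1, size=1
write(92): buf=[88 92 _ _ _], head=0, tail=2, size=2
write(39): buf=[88 92 39 _ _], head=0, tail=3, size=3
write(84): buf=[88 92 39 84 _], head=0, tail=4, size=4
write(41): buf=[88 92 39 84 41], head=0, tail=0, size=5
read(): buf=[_ 92 39 84 41], head=1, tail=0, size=4
read(): buf=[_ _ 39 84 41], head=2, tail=0, size=3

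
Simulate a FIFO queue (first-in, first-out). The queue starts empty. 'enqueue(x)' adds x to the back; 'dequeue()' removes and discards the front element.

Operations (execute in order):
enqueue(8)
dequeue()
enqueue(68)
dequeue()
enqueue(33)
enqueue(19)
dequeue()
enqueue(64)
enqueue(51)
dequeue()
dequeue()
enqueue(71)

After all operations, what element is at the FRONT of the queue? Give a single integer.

Answer: 51

Derivation:
enqueue(8): queue = [8]
dequeue(): queue = []
enqueue(68): queue = [68]
dequeue(): queue = []
enqueue(33): queue = [33]
enqueue(19): queue = [33, 19]
dequeue(): queue = [19]
enqueue(64): queue = [19, 64]
enqueue(51): queue = [19, 64, 51]
dequeue(): queue = [64, 51]
dequeue(): queue = [51]
enqueue(71): queue = [51, 71]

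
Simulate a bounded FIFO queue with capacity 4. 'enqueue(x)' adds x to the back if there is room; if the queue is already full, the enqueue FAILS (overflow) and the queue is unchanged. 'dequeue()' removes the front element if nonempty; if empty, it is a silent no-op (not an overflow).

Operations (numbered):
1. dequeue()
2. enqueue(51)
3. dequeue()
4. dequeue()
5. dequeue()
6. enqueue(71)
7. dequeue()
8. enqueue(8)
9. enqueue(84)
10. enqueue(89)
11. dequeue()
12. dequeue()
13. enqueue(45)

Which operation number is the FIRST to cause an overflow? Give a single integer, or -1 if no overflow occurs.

1. dequeue(): empty, no-op, size=0
2. enqueue(51): size=1
3. dequeue(): size=0
4. dequeue(): empty, no-op, size=0
5. dequeue(): empty, no-op, size=0
6. enqueue(71): size=1
7. dequeue(): size=0
8. enqueue(8): size=1
9. enqueue(84): size=2
10. enqueue(89): size=3
11. dequeue(): size=2
12. dequeue(): size=1
13. enqueue(45): size=2

Answer: -1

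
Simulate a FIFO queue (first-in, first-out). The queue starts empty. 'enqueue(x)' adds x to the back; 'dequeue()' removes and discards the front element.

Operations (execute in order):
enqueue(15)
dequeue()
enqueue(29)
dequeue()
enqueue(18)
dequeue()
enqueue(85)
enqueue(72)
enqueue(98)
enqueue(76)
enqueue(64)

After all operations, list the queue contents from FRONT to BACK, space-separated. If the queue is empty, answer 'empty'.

enqueue(15): [15]
dequeue(): []
enqueue(29): [29]
dequeue(): []
enqueue(18): [18]
dequeue(): []
enqueue(85): [85]
enqueue(72): [85, 72]
enqueue(98): [85, 72, 98]
enqueue(76): [85, 72, 98, 76]
enqueue(64): [85, 72, 98, 76, 64]

Answer: 85 72 98 76 64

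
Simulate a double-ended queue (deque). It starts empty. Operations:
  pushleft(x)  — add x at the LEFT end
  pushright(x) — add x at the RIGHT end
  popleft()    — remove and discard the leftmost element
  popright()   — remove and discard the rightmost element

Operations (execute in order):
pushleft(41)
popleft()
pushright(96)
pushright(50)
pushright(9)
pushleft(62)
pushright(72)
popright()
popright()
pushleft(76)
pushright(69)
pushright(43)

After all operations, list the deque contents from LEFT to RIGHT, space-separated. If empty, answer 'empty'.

Answer: 76 62 96 50 69 43

Derivation:
pushleft(41): [41]
popleft(): []
pushright(96): [96]
pushright(50): [96, 50]
pushright(9): [96, 50, 9]
pushleft(62): [62, 96, 50, 9]
pushright(72): [62, 96, 50, 9, 72]
popright(): [62, 96, 50, 9]
popright(): [62, 96, 50]
pushleft(76): [76, 62, 96, 50]
pushright(69): [76, 62, 96, 50, 69]
pushright(43): [76, 62, 96, 50, 69, 43]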